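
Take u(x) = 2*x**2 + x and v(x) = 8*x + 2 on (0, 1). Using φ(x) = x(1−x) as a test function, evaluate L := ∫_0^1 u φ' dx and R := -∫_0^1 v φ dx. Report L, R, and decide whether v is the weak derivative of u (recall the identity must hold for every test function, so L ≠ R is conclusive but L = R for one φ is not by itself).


LHS = -1/2, RHS = -1. No, v is not the weak derivative of u.

u(x) = 2*x**2 + x, classical derivative u'(x) = 4*x + 1.
φ(x) = x(1−x), so φ'(x) = 1 - 2*x.
Note φ(0) = φ(1) = 0, so the boundary term u·φ vanishes.
LHS = ∫_0^1 u(x) φ'(x) dx = ∫_0^1 (-4*x^3 + x) dx. Term by term:
  ∫_0^1 -4*x^3 dx = -1;  ∫_0^1 x dx = 1/2.
Sum: -1 + 1/2 = -1/2.
So LHS = -1/2.
∫_0^1 v(x) φ(x) dx = ∫_0^1 (-8*x^3 + 6*x^2 + 2*x) dx. Term by term:
  ∫_0^1 -8*x^3 dx = -2;  ∫_0^1 6*x^2 dx = 2;  ∫_0^1 2*x dx = 1.
Sum: -2 + 2 + 1 = 1.
So RHS = -∫_0^1 v(x) φ(x) dx = -1.
LHS − RHS = 1/2 ≠ 0, so the identity fails.
(For a valid weak derivative the identity must hold for EVERY test function, in particular this one. The failure shows v is NOT the weak derivative of u.)
Correct weak derivative would be u'(x) = 4*x + 1.


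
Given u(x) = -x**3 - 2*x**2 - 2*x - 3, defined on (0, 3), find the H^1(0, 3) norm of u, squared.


||u||_{H^1}^2 = 206859/70

The H^1 norm (squared) on an interval (0, L) is
  ||u||_{H^1}^2 = ∫_0^L u(x)^2 dx + ∫_0^L u'(x)^2 dx.
Compute u'(x) = -3*x**2 - 4*x - 2.
Then u(x)^2 = x**6 + 4*x**5 + 8*x**4 + 14*x**3 + 16*x**2 + 12*x + 9 and u'(x)^2 = 9*x**4 + 24*x**3 + 28*x**2 + 16*x + 4.
Integrate each monomial from 0 to 3 using ∫_0^3 c·x^n dx = c·3^(n+1)/(n+1):
  ∫_0^3 u(x)^2 dx = ∫_0^3 (x^6 + 4*x^5 + 8*x^4 + 14*x^3 + 16*x^2 + 12*x + 9) dx. Term by term:
    ∫_0^3 x^6 dx = 2187/7;  ∫_0^3 4*x^5 dx = 486;  ∫_0^3 8*x^4 dx = 1944/5;
    ∫_0^3 14*x^3 dx = 567/2;  ∫_0^3 16*x^2 dx = 144;  ∫_0^3 12*x dx = 54;
    ∫_0^3 9 dx = 27.
  Sum: 2187/7 + 486 + 1944/5 + 567/2 + 144 + 54 + 27 = 118701/70.
  ∫_0^3 u'(x)^2 dx = ∫_0^3 (9*x^4 + 24*x^3 + 28*x^2 + 16*x + 4) dx. Term by term:
    ∫_0^3 9*x^4 dx = 2187/5;  ∫_0^3 24*x^3 dx = 486;  ∫_0^3 28*x^2 dx = 252;
    ∫_0^3 16*x dx = 72;  ∫_0^3 4 dx = 12.
  Sum: 2187/5 + 486 + 252 + 72 + 12 = 6297/5.
Adding: ||u||_{H^1}^2 = 118701/70 + 6297/5 = 206859/70.


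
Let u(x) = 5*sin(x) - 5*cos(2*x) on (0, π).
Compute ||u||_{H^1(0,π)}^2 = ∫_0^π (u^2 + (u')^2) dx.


||u||_{H^1(0,π)}^2 = 500/3 + 175*π/2

u'(x) = 10*sin(2*x) + 5*cos(x).
Expand u² and (u')² and integrate term by term on (0, π), using: for integers n ≥ 1, ∫_0^π sin²(nx) dx = ∫_0^π cos²(nx) dx = π/2; for n ≠ n', ∫_0^π sin(nx)sin(n'x) dx = ∫_0^π cos(nx)cos(n'x) dx = 0; and by product-to-sum, ∫_0^π sin(nx)cos(n'x) dx = ½∫_0^π [sin((n+n')x) + sin((n−n')x)] dx, which is 0 when n+n' is even and 2n/(n²−n'²) when n+n' is odd (it need not vanish on (0, π)).
  u² squared terms: (-5)²·∫cos(2x)² dx = 25·π/2 = 25*π/2;  (5)²·∫sin(x)² dx = 25·π/2 = 25*π/2.
  u² cross terms: 2·(-5)·(5)·∫cos(2x)·sin(x) dx = -50·(-2/3) = 100/3.
  So ∫_0^π u² dx = 25*π/2 + 25*π/2 + 100/3 = 100/3 + 25*π.
  (u')² squared terms: (5)²·∫cos(x)² dx = 25·π/2 = 25*π/2;  (10)²·∫sin(2x)² dx = 100·π/2 = 50*π.
  (u')² cross terms: 2·(5)·(10)·∫cos(x)·sin(2x) dx = 100·(4/3) = 400/3.
  So ∫_0^π (u')² dx = 25*π/2 + 50*π + 400/3 = 400/3 + 125*π/2.
||u||_{H^1}^2 = (100/3 + 25*π) + (400/3 + 125*π/2) = 500/3 + 175*π/2.


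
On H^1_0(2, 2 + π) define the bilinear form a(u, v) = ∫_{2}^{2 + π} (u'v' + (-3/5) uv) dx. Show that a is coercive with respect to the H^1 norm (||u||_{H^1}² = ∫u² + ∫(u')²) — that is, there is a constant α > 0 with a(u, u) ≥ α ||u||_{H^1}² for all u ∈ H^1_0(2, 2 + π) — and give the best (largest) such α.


α = 1/5

Coercivity of a(·,·) on H^1_0(2, 2 + π) means a(u, u) ≥ α ||u||_{H^1}² for every u ∈ H^1_0.
The interval has length L = π, and Poincaré/coercivity depend only on L. Here a(u, u) = ∫(u')² + (-3/5)·∫u².
Here c = -3/5 < 0 with |c| < (π/L)² = 1, so coercivity still holds. The condition a(u,u) ≥ α||u||_{H^1}² reads (1−α)∫(u')² ≥ (α−c)∫u². Any admissible α is ≤ 1 (rapidly oscillating u have ∫u²/∫(u')² → 0), and α = 1 would force 0 ≥ (1−c)∫u², impossible since c < 1; so 1−α > 0. By the sharp Poincaré inequality on H^1_0 of an interval of length L, ∫(u')² ≥ (π/L)²∫u² with equality for the first sine mode sin(π(x−x₀)/L) (x₀ the left endpoint), so the inequality holds for all u iff (1−α)(π/L)² ≥ α − c, i.e. α ≤ ((π/L)² + c)/((π/L)² + 1) = (1 + c(L/π)²)/(1 + (L/π)²). (Direct route, valid since c ≤ 0: Poincaré gives c∫u² ≥ c(L/π)²∫(u')², so a(u,u) ≥ (1 + c(L/π)²)∫(u')², while ||u||_{H^1}² ≤ (1 + (L/π)²)∫(u')²; dividing yields the same α.) With (π/L)² = 1 and c = -3/5, the largest admissible constant is α = ((π/L)² + c)/((π/L)² + 1).
Simplifying, α = 1/5.


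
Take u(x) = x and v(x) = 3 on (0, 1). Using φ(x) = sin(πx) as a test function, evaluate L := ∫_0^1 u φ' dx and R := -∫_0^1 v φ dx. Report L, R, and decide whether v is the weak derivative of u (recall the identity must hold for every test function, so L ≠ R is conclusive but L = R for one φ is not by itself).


LHS = -2/π, RHS = -6/π. No, v is not the weak derivative of u.

u(x) = x, classical derivative u'(x) = 1.
φ(x) = sin(πx), so φ'(x) = π*cos(π*x).
Note φ(0) = φ(1) = 0, so the boundary term u·φ vanishes.
LHS = ∫_0^1 u(x) φ'(x) dx = ∫_0^1 (π*x*cos(π*x)) dx. Term by term:
  ∫_0^1 π*x*cos(π*x) dx = -2/π.
So LHS = -2/π.
∫_0^1 v(x) φ(x) dx = ∫_0^1 (3*sin(π*x)) dx. Term by term:
  ∫_0^1 3*sin(π*x) dx = 6/π.
So RHS = -∫_0^1 v(x) φ(x) dx = -6/π.
LHS − RHS = 4/π ≠ 0, so the identity fails.
(For a valid weak derivative the identity must hold for EVERY test function, in particular this one. The failure shows v is NOT the weak derivative of u.)
Correct weak derivative would be u'(x) = 1.


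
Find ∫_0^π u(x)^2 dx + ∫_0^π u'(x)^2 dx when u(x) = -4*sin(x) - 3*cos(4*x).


||u||_{H^1(0,π)}^2 = -272/5 + 185*π/2

u'(x) = 12*sin(4*x) - 4*cos(x).
Expand u² and (u')² and integrate term by term on (0, π), using: for integers n ≥ 1, ∫_0^π sin²(nx) dx = ∫_0^π cos²(nx) dx = π/2; for n ≠ n', ∫_0^π sin(nx)sin(n'x) dx = ∫_0^π cos(nx)cos(n'x) dx = 0; and by product-to-sum, ∫_0^π sin(nx)cos(n'x) dx = ½∫_0^π [sin((n+n')x) + sin((n−n')x)] dx, which is 0 when n+n' is even and 2n/(n²−n'²) when n+n' is odd (it need not vanish on (0, π)).
  u² squared terms: (-4)²·∫sin(x)² dx = 16·π/2 = 8*π;  (-3)²·∫cos(4x)² dx = 9·π/2 = 9*π/2.
  u² cross terms: 2·(-4)·(-3)·∫sin(x)·cos(4x) dx = 24·(-2/15) = -16/5.
  So ∫_0^π u² dx = 8*π + 9*π/2 − 16/5 = -16/5 + 25*π/2.
  (u')² squared terms: (-4)²·∫cos(x)² dx = 16·π/2 = 8*π;  (12)²·∫sin(4x)² dx = 144·π/2 = 72*π.
  (u')² cross terms: 2·(-4)·(12)·∫cos(x)·sin(4x) dx = -96·(8/15) = -256/5.
  So ∫_0^π (u')² dx = 8*π + 72*π − 256/5 = -256/5 + 80*π.
||u||_{H^1}^2 = (-16/5 + 25*π/2) + (-256/5 + 80*π) = -272/5 + 185*π/2.


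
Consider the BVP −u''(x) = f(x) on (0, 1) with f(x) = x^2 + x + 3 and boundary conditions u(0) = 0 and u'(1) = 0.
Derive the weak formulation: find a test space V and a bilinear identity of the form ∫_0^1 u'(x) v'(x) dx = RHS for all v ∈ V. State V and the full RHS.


V = {v ∈ H^1(0, 1) : v(0) = 0} (test functions vanish at x = 0 where u is specified); weak form: ∫_0^1 u'v' dx = ∫_0^1 (x^2 + x + 3) v dx for all v ∈ V.

Multiply both sides by a test function v and integrate from 0 to 1:
  ∫_0^1 −u''(x) v(x) dx = ∫_0^1 f(x) v(x) dx.
Integrate the LHS by parts once:
  ∫_0^1 −u'' v dx = −[u'(x) v(x)]_0^1 + ∫_0^1 u'(x) v'(x) dx.
Thus ∫_0^1 u'(x) v'(x) dx = ∫_0^1 f(x) v(x) dx + [u'(x) v(x)]_0^1.
Choose V so that boundary terms are either known or forced to vanish.
Mixed BC: u(0) = 0 (Dirichlet) and u'(1) = 0 (Neumann). Define V = {v ∈ H^1(0, 1) : v(0) = 0}. Then [u' v]_0^1 = u'(1)·v(1) − u'(0)·0 = 0.
Weak formulation: find u (satisfying any essential BC) such that ∫_0^1 u'(x) v'(x) dx = ∫_0^1 f v dx for all v ∈ V (Dirichlet at 0 absorbed into V; the Neumann datum at x = 1 is zero, so no boundary term remains).
Substituting f(x) = x^2 + x + 3, the right-hand side is ∫_0^1 (x^2 + x + 3) v dx.


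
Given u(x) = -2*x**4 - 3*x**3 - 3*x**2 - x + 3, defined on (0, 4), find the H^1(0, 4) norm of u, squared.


||u||_{H^1}^2 = 36035560/63

The H^1 norm (squared) on an interval (0, L) is
  ||u||_{H^1}^2 = ∫_0^L u(x)^2 dx + ∫_0^L u'(x)^2 dx.
Compute u'(x) = -8*x**3 - 9*x**2 - 6*x - 1.
Then u(x)^2 = 4*x**8 + 12*x**7 + 21*x**6 + 22*x**5 + 3*x**4 - 12*x**3 - 17*x**2 - 6*x + 9 and u'(x)^2 = 64*x**6 + 144*x**5 + 177*x**4 + 124*x**3 + 54*x**2 + 12*x + 1.
Integrate each monomial from 0 to 4 using ∫_0^4 c·x^n dx = c·4^(n+1)/(n+1):
  ∫_0^4 u(x)^2 dx = ∫_0^4 (4*x^8 + 12*x^7 + 21*x^6 + 22*x^5 + 3*x^4 - 12*x^3 - 17*x^2 - 6*x + 9) dx. Term by term:
    ∫_0^4 4*x^8 dx = 1048576/9;  ∫_0^4 12*x^7 dx = 98304;  ∫_0^4 21*x^6 dx = 49152;
    ∫_0^4 22*x^5 dx = 45056/3;  ∫_0^4 3*x^4 dx = 3072/5;  ∫_0^4 -12*x^3 dx = -768;
    ∫_0^4 -17*x^2 dx = -1088/3;  ∫_0^4 -6*x dx = -48;  ∫_0^4 9 dx = 36.
  Sum: 1048576/9 + 98304 + 49152 + 45056/3 + 3072/5 − 768 − 1088/3 − 48 + 36 = 12530468/45.
  ∫_0^4 u'(x)^2 dx = ∫_0^4 (64*x^6 + 144*x^5 + 177*x^4 + 124*x^3 + 54*x^2 + 12*x + 1) dx. Term by term:
    ∫_0^4 64*x^6 dx = 1048576/7;  ∫_0^4 144*x^5 dx = 98304;  ∫_0^4 177*x^4 dx = 181248/5;
    ∫_0^4 124*x^3 dx = 7936;  ∫_0^4 54*x^2 dx = 1152;  ∫_0^4 12*x dx = 96;
    ∫_0^4 1 dx = 4.
  Sum: 1048576/7 + 98304 + 181248/5 + 7936 + 1152 + 96 + 4 = 10273836/35.
Adding: ||u||_{H^1}^2 = 12530468/45 + 10273836/35 = 36035560/63.


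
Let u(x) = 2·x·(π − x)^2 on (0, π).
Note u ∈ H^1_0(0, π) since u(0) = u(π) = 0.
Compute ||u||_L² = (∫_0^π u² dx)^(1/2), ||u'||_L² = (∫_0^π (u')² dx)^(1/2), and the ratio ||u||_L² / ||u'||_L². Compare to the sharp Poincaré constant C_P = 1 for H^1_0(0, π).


||u||_L² / ||u'||_L² = sqrt(14)*π/14 < C_P = 1.

u(x) = 2·x·(π − x)^2, so u'(x) = 2*(x - π)*(3*x - π).
u(x) = 2·x·(π − x)^2 vanishes at x = 0 and x = π, so u ∈ H^1_0(0, π). Differentiate via the product rule and integrate the resulting polynomials term by term.
  ∫_0^π u² dx = ∫_0^π (4*x^6 - 16*π*x^5 + 24*π^2*x^4 - 16*π^3*x^3 + 4*π^4*x^2) dx. Term by term:
    ∫_0^π 4*x^6 dx = 4*π^7/7;  ∫_0^π -16*π*x^5 dx = -8*π^7/3;  ∫_0^π 24*π^2*x^4 dx = 24*π^7/5;
    ∫_0^π -16*π^3*x^3 dx = -4*π^7;  ∫_0^π 4*π^4*x^2 dx = 4*π^7/3.
  Sum: 4*π^7/7 − 8*π^7/3 + 24*π^7/5 − 4*π^7 + 4*π^7/3 = 4*π^7/105.
  ∫_0^π (u')² dx = ∫_0^π (36*x^4 - 96*π*x^3 + 88*π^2*x^2 - 32*π^3*x + 4*π^4) dx. Term by term:
    ∫_0^π 36*x^4 dx = 36*π^5/5;  ∫_0^π -96*π*x^3 dx = -24*π^5;  ∫_0^π 88*π^2*x^2 dx = 88*π^5/3;
    ∫_0^π -32*π^3*x dx = -16*π^5;  ∫_0^π 4*π^4 dx = 4*π^5.
  Sum: 36*π^5/5 − 24*π^5 + 88*π^5/3 − 16*π^5 + 4*π^5 = 8*π^5/15.
∫_0^π u² dx = 4*π^7/105, so ||u||_L² = 2*sqrt(105)*π^(7/2)/105.
∫_0^π (u')² dx = 8*π^5/15, so ||u'||_L² = 2*sqrt(30)*π^(5/2)/15.
Ratio ||u||_L² / ||u'||_L² = sqrt(14)*π/14.
Sharp Poincaré constant on H^1_0(0, π) is C_P = L/π = 1, achieved by sin(x).
A polynomial bump cannot attain the sharp Poincaré constant (only the first sine eigenfunction does), so the ratio is strictly less than C_P, consistent with ||u||_L² ≤ C_P ||u'||_L².


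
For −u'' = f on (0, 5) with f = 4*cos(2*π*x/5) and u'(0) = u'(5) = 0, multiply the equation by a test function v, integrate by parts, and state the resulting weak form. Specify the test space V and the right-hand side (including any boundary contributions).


V = H^1(0, 5) (no boundary constraint on v; u is determined up to an additive constant); weak form: ∫_0^5 u'v' dx = ∫_0^5 (4*cos(2*π*x/5)) v dx for all v ∈ V.

Multiply both sides by a test function v and integrate from 0 to 5:
  ∫_0^5 −u''(x) v(x) dx = ∫_0^5 f(x) v(x) dx.
Integrate the LHS by parts once:
  ∫_0^5 −u'' v dx = −[u'(x) v(x)]_0^5 + ∫_0^5 u'(x) v'(x) dx.
Thus ∫_0^5 u'(x) v'(x) dx = ∫_0^5 f(x) v(x) dx + [u'(x) v(x)]_0^5.
Choose V so that boundary terms are either known or forced to vanish.
u has homogeneous Neumann: u'(0) = u'(5) = 0. So [u' v]_0^5 = 0·v(5) − 0·v(0) = 0 for any v; take V = H^1(0, 5).
Weak formulation: find u (satisfying any essential BC) such that ∫_0^5 u'(x) v'(x) dx = ∫_0^5 f v dx for all v ∈ V (homogeneous Neumann, so boundary terms vanish).
Substituting f(x) = 4*cos(2*π*x/5), the right-hand side is ∫_0^5 (4*cos(2*π*x/5)) v dx.
Compatibility check (pure Neumann): taking v ≡ 1 ∈ V gives 0 = ∫_0^5 f dx + (0) − (0), i.e. ∫_0^5 f dx must equal u'(0) − u'(5) = 0. Indeed ∫_0^5 (4*cos(2*π*x/5)) dx = 0, so the data are compatible. The solution is then unique only up to an additive constant (fix it e.g. by requiring ∫_0^5 u dx = 0).


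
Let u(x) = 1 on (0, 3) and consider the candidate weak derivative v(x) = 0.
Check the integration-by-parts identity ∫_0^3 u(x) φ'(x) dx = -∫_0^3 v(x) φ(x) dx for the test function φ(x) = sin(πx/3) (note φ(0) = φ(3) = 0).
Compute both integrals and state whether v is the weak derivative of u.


LHS = 0, RHS = 0. Yes, v = u' weakly.

u(x) = 1, classical derivative u'(x) = 0.
φ(x) = sin(πx/3), so φ'(x) = π*cos(π*x/3)/3.
Note φ(0) = φ(3) = 0, so the boundary term u·φ vanishes.
LHS = ∫_0^3 u(x) φ'(x) dx = ∫_0^3 (π*cos(π*x/3)/3) dx. Term by term:
  ∫_0^3 π*cos(π*x/3)/3 dx = 0.
So LHS = 0.
∫_0^3 v(x) φ(x) dx = ∫_0^3 (0) dx. Term by term:
  ∫_0^3 0 dx = 0.
So RHS = -∫_0^3 v(x) φ(x) dx = 0.
LHS = RHS, so the identity holds for this test φ.
Moreover u is smooth here and v(x) = u'(x) = 0 pointwise, so the identity holds for every test function. Hence v is the weak derivative of u.


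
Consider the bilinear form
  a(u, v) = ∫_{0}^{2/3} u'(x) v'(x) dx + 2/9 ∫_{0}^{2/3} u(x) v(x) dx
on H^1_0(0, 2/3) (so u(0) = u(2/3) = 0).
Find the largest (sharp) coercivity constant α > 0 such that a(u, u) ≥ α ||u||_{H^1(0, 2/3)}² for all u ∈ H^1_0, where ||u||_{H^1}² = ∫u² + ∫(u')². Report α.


α = (8 + 81*π^2)/(9*(4 + 9*π^2))

Coercivity of a(·,·) on H^1_0(0, 2/3) means a(u, u) ≥ α ||u||_{H^1}² for every u ∈ H^1_0.
The interval has length L = 2/3, and Poincaré/coercivity depend only on L. Here a(u, u) = ∫(u')² + (2/9)·∫u².
Here 0 < c = 2/9 < 1. The condition a(u,u) ≥ α||u||_{H^1}² reads (1−α)∫(u')² ≥ (α−c)∫u². Any admissible α is ≤ 1 (rapidly oscillating u have ∫u²/∫(u')² → 0), and α = 1 would force 0 ≥ (1−c)∫u², impossible since c < 1; so 1−α > 0. By the sharp Poincaré inequality on H^1_0 of an interval of length L, ∫(u')² ≥ (π/L)²∫u² with equality for the first sine mode sin(π(x−x₀)/L) (x₀ the left endpoint), so the inequality holds for all u iff (1−α)(π/L)² ≥ α − c, i.e. α ≤ ((π/L)² + c)/((π/L)² + 1) = (1 + c(L/π)²)/(1 + (L/π)²). With (π/L)² = 9*π^2/4 and c = 2/9, the largest admissible constant is α = ((π/L)² + c)/((π/L)² + 1).
Simplifying, α = (8 + 81*π^2)/(9*(4 + 9*π^2)).


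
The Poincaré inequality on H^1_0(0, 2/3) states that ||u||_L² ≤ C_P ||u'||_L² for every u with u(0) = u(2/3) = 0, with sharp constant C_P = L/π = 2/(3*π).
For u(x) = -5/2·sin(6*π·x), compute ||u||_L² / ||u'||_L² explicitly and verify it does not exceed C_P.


||u||_L² / ||u'||_L² = 1/(6*π) < C_P = 2/(3*π).

u(x) = -5/2·sin(6*π·x), so u'(x) = -15*π*cos(6*π*x).
Writing u(x) = A·sin(kπx/L) with A = -5/2 and k = 4, use ∫_0^L sin²(kπx/L) dx = L/2 and ∫_0^L cos²(kπx/L) dx = L/2.
u² = 25/4·sin²(6*π·x) and (u')² = 225*π^2·cos²(6*π·x), and each of sin², cos² integrates to L/2 = 1/3 over (0, 2/3).
∫_0^2/3 u² dx = 25/12, so ||u||_L² = 5*sqrt(3)/6.
∫_0^2/3 (u')² dx = 75*π^2, so ||u'||_L² = 5*sqrt(3)*π.
Ratio ||u||_L² / ||u'||_L² = 1/(6*π).
Sharp Poincaré constant on H^1_0(0, 2/3) is C_P = L/π = 2/(3*π), achieved by sin(3*π/2·x).
This is the k = 4 harmonic; the ratio L/(kπ) is strictly less than C_P = L/π, consistent with the sharp inequality ||u||_L² ≤ C_P ||u'||_L².


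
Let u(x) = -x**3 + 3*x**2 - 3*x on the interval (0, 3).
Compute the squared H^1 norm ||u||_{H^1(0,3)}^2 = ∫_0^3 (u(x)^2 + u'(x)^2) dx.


||u||_{H^1}^2 = 6183/70

The H^1 norm (squared) on an interval (0, L) is
  ||u||_{H^1}^2 = ∫_0^L u(x)^2 dx + ∫_0^L u'(x)^2 dx.
Compute u'(x) = -3*x**2 + 6*x - 3.
Then u(x)^2 = x**6 - 6*x**5 + 15*x**4 - 18*x**3 + 9*x**2 and u'(x)^2 = 9*x**4 - 36*x**3 + 54*x**2 - 36*x + 9.
Integrate each monomial from 0 to 3 using ∫_0^3 c·x^n dx = c·3^(n+1)/(n+1):
  ∫_0^3 u(x)^2 dx = ∫_0^3 (x^6 - 6*x^5 + 15*x^4 - 18*x^3 + 9*x^2) dx. Term by term:
    ∫_0^3 x^6 dx = 2187/7;  ∫_0^3 -6*x^5 dx = -729;  ∫_0^3 15*x^4 dx = 729;
    ∫_0^3 -18*x^3 dx = -729/2;  ∫_0^3 9*x^2 dx = 81.
  Sum: 2187/7 − 729 + 729 − 729/2 + 81 = 405/14.
  ∫_0^3 u'(x)^2 dx = ∫_0^3 (9*x^4 - 36*x^3 + 54*x^2 - 36*x + 9) dx. Term by term:
    ∫_0^3 9*x^4 dx = 2187/5;  ∫_0^3 -36*x^3 dx = -729;  ∫_0^3 54*x^2 dx = 486;
    ∫_0^3 -36*x dx = -162;  ∫_0^3 9 dx = 27.
  Sum: 2187/5 − 729 + 486 − 162 + 27 = 297/5.
Adding: ||u||_{H^1}^2 = 405/14 + 297/5 = 6183/70.


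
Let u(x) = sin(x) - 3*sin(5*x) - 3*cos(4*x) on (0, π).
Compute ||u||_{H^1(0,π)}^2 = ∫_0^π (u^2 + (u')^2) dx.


||u||_{H^1(0,π)}^2 = 1768/5 + 389*π/2

u'(x) = 12*sin(4*x) + cos(x) - 15*cos(5*x).
Expand u² and (u')² and integrate term by term on (0, π), using: for integers n ≥ 1, ∫_0^π sin²(nx) dx = ∫_0^π cos²(nx) dx = π/2; for n ≠ n', ∫_0^π sin(nx)sin(n'x) dx = ∫_0^π cos(nx)cos(n'x) dx = 0; and by product-to-sum, ∫_0^π sin(nx)cos(n'x) dx = ½∫_0^π [sin((n+n')x) + sin((n−n')x)] dx, which is 0 when n+n' is even and 2n/(n²−n'²) when n+n' is odd (it need not vanish on (0, π)).
  u² squared terms: (-3)²·∫cos(4x)² dx = 9·π/2 = 9*π/2;  (-3)²·∫sin(5x)² dx = 9·π/2 = 9*π/2;  (1)²·∫sin(x)² dx = 1·π/2 = π/2.
  u² cross terms: 2·(-3)·(-3)·∫cos(4x)·sin(5x) dx = 18·(10/9) = 20;  2·(-3)·(1)·∫cos(4x)·sin(x) dx = -6·(-2/15) = 4/5;  2·(-3)·(1)·∫sin(5x)·sin(x) dx = -6·(0) = 0.
  So ∫_0^π u² dx = 9*π/2 + 9*π/2 + π/2 + 20 + 4/5 + 0 = 104/5 + 19*π/2.
  (u')² squared terms: (-15)²·∫cos(5x)² dx = 225·π/2 = 225*π/2;  (12)²·∫sin(4x)² dx = 144·π/2 = 72*π;  (1)²·∫cos(x)² dx = 1·π/2 = π/2.
  (u')² cross terms: 2·(-15)·(12)·∫cos(5x)·sin(4x) dx = -360·(-8/9) = 320;  2·(-15)·(1)·∫cos(5x)·cos(x) dx = -30·(0) = 0;  2·(12)·(1)·∫sin(4x)·cos(x) dx = 24·(8/15) = 64/5.
  So ∫_0^π (u')² dx = 225*π/2 + 72*π + π/2 + 320 + 0 + 64/5 = 1664/5 + 185*π.
||u||_{H^1}^2 = (104/5 + 19*π/2) + (1664/5 + 185*π) = 1768/5 + 389*π/2.


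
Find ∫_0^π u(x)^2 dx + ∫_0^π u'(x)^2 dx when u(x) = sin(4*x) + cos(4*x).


||u||_{H^1(0,π)}^2 = 17*π

u'(x) = -4*sin(4*x) + 4*cos(4*x).
Expand u² and (u')² and integrate term by term on (0, π), using: for integers n ≥ 1, ∫_0^π sin²(nx) dx = ∫_0^π cos²(nx) dx = π/2; for n ≠ n', ∫_0^π sin(nx)sin(n'x) dx = ∫_0^π cos(nx)cos(n'x) dx = 0; and by product-to-sum, ∫_0^π sin(nx)cos(n'x) dx = ½∫_0^π [sin((n+n')x) + sin((n−n')x)] dx, which is 0 when n+n' is even and 2n/(n²−n'²) when n+n' is odd (it need not vanish on (0, π)).
  u² squared terms: (1)²·∫cos(4x)² dx = 1·π/2 = π/2;  (1)²·∫sin(4x)² dx = 1·π/2 = π/2.
  u² cross terms: 2·(1)·(1)·∫cos(4x)·sin(4x) dx = 2·(0) = 0.
  So ∫_0^π u² dx = π/2 + π/2 + 0 = π.
  (u')² squared terms: (-4)²·∫sin(4x)² dx = 16·π/2 = 8*π;  (4)²·∫cos(4x)² dx = 16·π/2 = 8*π.
  (u')² cross terms: 2·(-4)·(4)·∫sin(4x)·cos(4x) dx = -32·(0) = 0.
  So ∫_0^π (u')² dx = 8*π + 8*π + 0 = 16*π.
||u||_{H^1}^2 = (π) + (16*π) = 17*π.


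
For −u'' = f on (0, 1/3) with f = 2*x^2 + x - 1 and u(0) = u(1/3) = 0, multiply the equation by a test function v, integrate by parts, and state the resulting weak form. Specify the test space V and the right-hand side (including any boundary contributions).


V = H^1_0(0, 1/3) (so v(0) = v(1/3) = 0); weak form: ∫_0^1/3 u'v' dx = ∫_0^1/3 (2*x^2 + x - 1) v dx for all v ∈ V.

Multiply both sides by a test function v and integrate from 0 to 1/3:
  ∫_0^1/3 −u''(x) v(x) dx = ∫_0^1/3 f(x) v(x) dx.
Integrate the LHS by parts once:
  ∫_0^1/3 −u'' v dx = −[u'(x) v(x)]_0^1/3 + ∫_0^1/3 u'(x) v'(x) dx.
Thus ∫_0^1/3 u'(x) v'(x) dx = ∫_0^1/3 f(x) v(x) dx + [u'(x) v(x)]_0^1/3.
Choose V so that boundary terms are either known or forced to vanish.
u is Dirichlet: u(0) = u(1/3) = 0. Let V = H^1_0(0, 1/3); then v(0) = v(1/3) = 0, and [u' v]_0^1/3 = 0.
Weak formulation: find u (satisfying any essential BC) such that ∫_0^1/3 u'(x) v'(x) dx = ∫_0^1/3 f v dx for all v ∈ V.
Substituting f(x) = 2*x^2 + x - 1, the right-hand side is ∫_0^1/3 (2*x^2 + x - 1) v dx.


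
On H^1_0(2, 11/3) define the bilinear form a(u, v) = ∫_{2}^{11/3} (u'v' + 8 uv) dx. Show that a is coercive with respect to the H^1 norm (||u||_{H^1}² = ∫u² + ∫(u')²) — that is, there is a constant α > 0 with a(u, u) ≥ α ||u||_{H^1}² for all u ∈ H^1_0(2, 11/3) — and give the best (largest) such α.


α = 1

Coercivity of a(·,·) on H^1_0(2, 11/3) means a(u, u) ≥ α ||u||_{H^1}² for every u ∈ H^1_0.
The interval has length L = 5/3, and Poincaré/coercivity depend only on L. Here a(u, u) = ∫(u')² + (8)·∫u².
Here c = 8 ≥ 1, so a(u,u) = ∫(u')² + c∫u² ≥ ∫(u')² + ∫u² = ||u||_{H^1}², i.e. α = 1 works. No larger α is possible: a(u,u) ≥ α||u||_{H^1}² means (1−α)∫(u')² ≥ (α−c)∫u², and for the modes u_n = sin(nπ(x−x₀)/L) (x₀ the left endpoint) one has ∫u_n²/∫(u_n')² = (L/(nπ))² → 0, so a(u_n,u_n)/||u_n||_{H^1}² → 1. Hence the optimal constant is α = 1.
Therefore α = 1.


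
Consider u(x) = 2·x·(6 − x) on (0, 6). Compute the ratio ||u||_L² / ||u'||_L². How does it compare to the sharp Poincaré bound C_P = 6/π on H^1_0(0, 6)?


||u||_L² / ||u'||_L² = 3*sqrt(10)/5 < C_P = 6/π.

u(x) = 2·x·(6 − x), so u'(x) = 12 - 4*x.
u(x) = 2·x·(6 − x) vanishes at x = 0 and x = 6, so u ∈ H^1_0(0, 6). Differentiate via the product rule and integrate the resulting polynomials term by term.
  ∫_0^6 u² dx = ∫_0^6 (4*x^4 - 48*x^3 + 144*x^2) dx. Term by term:
    ∫_0^6 4*x^4 dx = 31104/5;  ∫_0^6 -48*x^3 dx = -15552;  ∫_0^6 144*x^2 dx = 10368.
  Sum: 31104/5 − 15552 + 10368 = 5184/5.
  ∫_0^6 (u')² dx = ∫_0^6 (16*x^2 - 96*x + 144) dx. Term by term:
    ∫_0^6 16*x^2 dx = 1152;  ∫_0^6 -96*x dx = -1728;  ∫_0^6 144 dx = 864.
  Sum: 1152 − 1728 + 864 = 288.
∫_0^6 u² dx = 5184/5, so ||u||_L² = 72*sqrt(5)/5.
∫_0^6 (u')² dx = 288, so ||u'||_L² = 12*sqrt(2).
Ratio ||u||_L² / ||u'||_L² = 3*sqrt(10)/5.
Sharp Poincaré constant on H^1_0(0, 6) is C_P = L/π = 6/π, achieved by sin(π/6·x).
A polynomial bump cannot attain the sharp Poincaré constant (only the first sine eigenfunction does), so the ratio is strictly less than C_P, consistent with ||u||_L² ≤ C_P ||u'||_L².


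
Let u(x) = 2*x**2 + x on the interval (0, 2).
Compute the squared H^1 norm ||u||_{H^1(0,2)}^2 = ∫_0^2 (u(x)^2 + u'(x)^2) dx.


||u||_{H^1}^2 = 1574/15

The H^1 norm (squared) on an interval (0, L) is
  ||u||_{H^1}^2 = ∫_0^L u(x)^2 dx + ∫_0^L u'(x)^2 dx.
Compute u'(x) = 4*x + 1.
Then u(x)^2 = 4*x**4 + 4*x**3 + x**2 and u'(x)^2 = 16*x**2 + 8*x + 1.
Integrate each monomial from 0 to 2 using ∫_0^2 c·x^n dx = c·2^(n+1)/(n+1):
  ∫_0^2 u(x)^2 dx = ∫_0^2 (4*x^4 + 4*x^3 + x^2) dx. Term by term:
    ∫_0^2 4*x^4 dx = 128/5;  ∫_0^2 4*x^3 dx = 16;  ∫_0^2 x^2 dx = 8/3.
  Sum: 128/5 + 16 + 8/3 = 664/15.
  ∫_0^2 u'(x)^2 dx = ∫_0^2 (16*x^2 + 8*x + 1) dx. Term by term:
    ∫_0^2 16*x^2 dx = 128/3;  ∫_0^2 8*x dx = 16;  ∫_0^2 1 dx = 2.
  Sum: 128/3 + 16 + 2 = 182/3.
Adding: ||u||_{H^1}^2 = 664/15 + 182/3 = 1574/15.


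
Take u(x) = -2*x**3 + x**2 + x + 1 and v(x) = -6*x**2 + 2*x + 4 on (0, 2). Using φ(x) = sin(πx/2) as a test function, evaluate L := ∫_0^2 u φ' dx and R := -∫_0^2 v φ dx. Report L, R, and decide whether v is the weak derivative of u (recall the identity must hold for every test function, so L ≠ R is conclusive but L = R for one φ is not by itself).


LHS = -192/π^3 + 36/π, RHS = -192/π^3 + 24/π. No, v is not the weak derivative of u.

u(x) = -2*x**3 + x**2 + x + 1, classical derivative u'(x) = -6*x**2 + 2*x + 1.
φ(x) = sin(πx/2), so φ'(x) = π*cos(π*x/2)/2.
Note φ(0) = φ(2) = 0, so the boundary term u·φ vanishes.
LHS = ∫_0^2 u(x) φ'(x) dx = ∫_0^2 (-π*x^3*cos(π*x/2) + π*x^2*cos(π*x/2)/2 + π*x*cos(π*x/2)/2 + π*cos(π*x/2)/2) dx. Term by term:
  ∫_0^2 π*cos(π*x/2)/2 dx = 0;  ∫_0^2 π*x*cos(π*x/2)/2 dx = -4/π;  ∫_0^2 π*x^2*cos(π*x/2)/2 dx = -8/π;
  ∫_0^2 -π*x^3*cos(π*x/2) dx = -192/π^3 + 48/π.
Sum: 0 − 4/π − 8/π + -192/π^3 + 48/π = -192/π^3 + 36/π.
So LHS = -192/π^3 + 36/π.
∫_0^2 v(x) φ(x) dx = ∫_0^2 (-6*x^2*sin(π*x/2) + 2*x*sin(π*x/2) + 4*sin(π*x/2)) dx. Term by term:
  ∫_0^2 4*sin(π*x/2) dx = 16/π;  ∫_0^2 -6*x^2*sin(π*x/2) dx = -48/π + 192/π^3;  ∫_0^2 2*x*sin(π*x/2) dx = 8/π.
Sum: 16/π + -48/π + 192/π^3 + 8/π = -24/π + 192/π^3.
So RHS = -∫_0^2 v(x) φ(x) dx = -192/π^3 + 24/π.
LHS − RHS = 12/π ≠ 0, so the identity fails.
(For a valid weak derivative the identity must hold for EVERY test function, in particular this one. The failure shows v is NOT the weak derivative of u.)
Correct weak derivative would be u'(x) = -6*x**2 + 2*x + 1.


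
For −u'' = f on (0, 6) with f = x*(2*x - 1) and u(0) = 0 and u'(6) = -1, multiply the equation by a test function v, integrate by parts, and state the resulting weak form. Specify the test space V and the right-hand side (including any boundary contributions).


V = {v ∈ H^1(0, 6) : v(0) = 0} (test functions vanish at x = 0 where u is specified); weak form: ∫_0^6 u'v' dx = ∫_0^6 (x*(2*x - 1)) v dx − v(6) for all v ∈ V.

Multiply both sides by a test function v and integrate from 0 to 6:
  ∫_0^6 −u''(x) v(x) dx = ∫_0^6 f(x) v(x) dx.
Integrate the LHS by parts once:
  ∫_0^6 −u'' v dx = −[u'(x) v(x)]_0^6 + ∫_0^6 u'(x) v'(x) dx.
Thus ∫_0^6 u'(x) v'(x) dx = ∫_0^6 f(x) v(x) dx + [u'(x) v(x)]_0^6.
Choose V so that boundary terms are either known or forced to vanish.
Mixed BC: u(0) = 0 (Dirichlet) and u'(6) = -1 (Neumann). Define V = {v ∈ H^1(0, 6) : v(0) = 0}. Then [u' v]_0^6 = u'(6)·v(6) − u'(0)·0 = − v(6).
Weak formulation: find u (satisfying any essential BC) such that ∫_0^6 u'(x) v'(x) dx = ∫_0^6 f v dx − v(6) for all v ∈ V (Dirichlet at 0 absorbed into V; Neumann datum at x = 6 contributes the boundary term).
Substituting f(x) = x*(2*x - 1), the right-hand side is ∫_0^6 (x*(2*x - 1)) v dx − v(6).


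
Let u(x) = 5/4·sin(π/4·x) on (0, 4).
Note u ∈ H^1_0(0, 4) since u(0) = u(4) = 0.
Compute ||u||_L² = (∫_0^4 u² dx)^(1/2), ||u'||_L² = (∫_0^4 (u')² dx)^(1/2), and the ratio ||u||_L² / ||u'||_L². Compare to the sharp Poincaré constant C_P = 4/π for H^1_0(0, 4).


||u||_L² / ||u'||_L² = 4/π = C_P.

u(x) = 5/4·sin(π/4·x), so u'(x) = 5*π*cos(π*x/4)/16.
Writing u(x) = A·sin(kπx/L) with A = 5/4 and k = 1, use ∫_0^L sin²(kπx/L) dx = L/2 and ∫_0^L cos²(kπx/L) dx = L/2.
u² = 25/16·sin²(π/4·x) and (u')² = 25*π^2/256·cos²(π/4·x), and each of sin², cos² integrates to L/2 = 2 over (0, 4).
∫_0^4 u² dx = 25/8, so ||u||_L² = 5*sqrt(2)/4.
∫_0^4 (u')² dx = 25*π^2/128, so ||u'||_L² = 5*sqrt(2)*π/16.
Ratio ||u||_L² / ||u'||_L² = 4/π.
Sharp Poincaré constant on H^1_0(0, 4) is C_P = L/π = 4/π, achieved by sin(π/4·x).
This is the k = 1 eigenfunction (up to amplitude), so the ratio equals the sharp Poincaré constant exactly.


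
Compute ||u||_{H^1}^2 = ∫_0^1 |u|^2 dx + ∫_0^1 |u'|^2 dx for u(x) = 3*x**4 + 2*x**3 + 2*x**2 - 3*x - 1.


||u||_{H^1}^2 = 12031/210

The H^1 norm (squared) on an interval (0, L) is
  ||u||_{H^1}^2 = ∫_0^L u(x)^2 dx + ∫_0^L u'(x)^2 dx.
Compute u'(x) = 12*x**3 + 6*x**2 + 4*x - 3.
Then u(x)^2 = 9*x**8 + 12*x**7 + 16*x**6 - 10*x**5 - 14*x**4 - 16*x**3 + 5*x**2 + 6*x + 1 and u'(x)^2 = 144*x**6 + 144*x**5 + 132*x**4 - 24*x**3 - 20*x**2 - 24*x + 9.
Integrate each monomial from 0 to 1 using ∫_0^1 c·x^n dx = c·1^(n+1)/(n+1):
  ∫_0^1 u(x)^2 dx = ∫_0^1 (9*x^8 + 12*x^7 + 16*x^6 - 10*x^5 - 14*x^4 - 16*x^3 + 5*x^2 + 6*x + 1) dx. Term by term:
    ∫_0^1 9*x^8 dx = 1;  ∫_0^1 12*x^7 dx = 3/2;  ∫_0^1 16*x^6 dx = 16/7;
    ∫_0^1 -10*x^5 dx = -5/3;  ∫_0^1 -14*x^4 dx = -14/5;  ∫_0^1 -16*x^3 dx = -4;
    ∫_0^1 5*x^2 dx = 5/3;  ∫_0^1 6*x dx = 3;  ∫_0^1 1 dx = 1.
  Sum: 1 + 3/2 + 16/7 − 5/3 − 14/5 − 4 + 5/3 + 3 + 1 = 139/70.
  ∫_0^1 u'(x)^2 dx = ∫_0^1 (144*x^6 + 144*x^5 + 132*x^4 - 24*x^3 - 20*x^2 - 24*x + 9) dx. Term by term:
    ∫_0^1 144*x^6 dx = 144/7;  ∫_0^1 144*x^5 dx = 24;  ∫_0^1 132*x^4 dx = 132/5;
    ∫_0^1 -24*x^3 dx = -6;  ∫_0^1 -20*x^2 dx = -20/3;  ∫_0^1 -24*x dx = -12;
    ∫_0^1 9 dx = 9.
  Sum: 144/7 + 24 + 132/5 − 6 − 20/3 − 12 + 9 = 5807/105.
Adding: ||u||_{H^1}^2 = 139/70 + 5807/105 = 12031/210.


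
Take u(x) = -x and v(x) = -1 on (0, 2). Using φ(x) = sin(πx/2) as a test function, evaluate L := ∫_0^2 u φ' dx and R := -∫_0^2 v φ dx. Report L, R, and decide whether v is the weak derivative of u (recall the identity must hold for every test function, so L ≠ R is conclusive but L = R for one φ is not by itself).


LHS = 4/π, RHS = 4/π. Yes, v = u' weakly.

u(x) = -x, classical derivative u'(x) = -1.
φ(x) = sin(πx/2), so φ'(x) = π*cos(π*x/2)/2.
Note φ(0) = φ(2) = 0, so the boundary term u·φ vanishes.
LHS = ∫_0^2 u(x) φ'(x) dx = ∫_0^2 (-π*x*cos(π*x/2)/2) dx. Term by term:
  ∫_0^2 -π*x*cos(π*x/2)/2 dx = 4/π.
So LHS = 4/π.
∫_0^2 v(x) φ(x) dx = ∫_0^2 (-sin(π*x/2)) dx. Term by term:
  ∫_0^2 -sin(π*x/2) dx = -4/π.
So RHS = -∫_0^2 v(x) φ(x) dx = 4/π.
LHS = RHS, so the identity holds for this test φ.
Moreover u is smooth here and v(x) = u'(x) = -1 pointwise, so the identity holds for every test function. Hence v is the weak derivative of u.


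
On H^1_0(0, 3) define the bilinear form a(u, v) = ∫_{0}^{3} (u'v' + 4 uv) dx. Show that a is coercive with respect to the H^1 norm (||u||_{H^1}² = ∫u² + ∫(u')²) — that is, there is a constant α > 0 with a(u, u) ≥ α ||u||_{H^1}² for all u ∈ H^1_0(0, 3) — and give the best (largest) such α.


α = 1

Coercivity of a(·,·) on H^1_0(0, 3) means a(u, u) ≥ α ||u||_{H^1}² for every u ∈ H^1_0.
The interval has length L = 3, and Poincaré/coercivity depend only on L. Here a(u, u) = ∫(u')² + (4)·∫u².
Here c = 4 ≥ 1, so a(u,u) = ∫(u')² + c∫u² ≥ ∫(u')² + ∫u² = ||u||_{H^1}², i.e. α = 1 works. No larger α is possible: a(u,u) ≥ α||u||_{H^1}² means (1−α)∫(u')² ≥ (α−c)∫u², and for the modes u_n = sin(nπ(x−x₀)/L) (x₀ the left endpoint) one has ∫u_n²/∫(u_n')² = (L/(nπ))² → 0, so a(u_n,u_n)/||u_n||_{H^1}² → 1. Hence the optimal constant is α = 1.
Therefore α = 1.


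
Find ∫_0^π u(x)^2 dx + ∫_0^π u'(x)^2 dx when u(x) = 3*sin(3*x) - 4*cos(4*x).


||u||_{H^1(0,π)}^2 = 2448/7 + 181*π

u'(x) = 16*sin(4*x) + 9*cos(3*x).
Expand u² and (u')² and integrate term by term on (0, π), using: for integers n ≥ 1, ∫_0^π sin²(nx) dx = ∫_0^π cos²(nx) dx = π/2; for n ≠ n', ∫_0^π sin(nx)sin(n'x) dx = ∫_0^π cos(nx)cos(n'x) dx = 0; and by product-to-sum, ∫_0^π sin(nx)cos(n'x) dx = ½∫_0^π [sin((n+n')x) + sin((n−n')x)] dx, which is 0 when n+n' is even and 2n/(n²−n'²) when n+n' is odd (it need not vanish on (0, π)).
  u² squared terms: (-4)²·∫cos(4x)² dx = 16·π/2 = 8*π;  (3)²·∫sin(3x)² dx = 9·π/2 = 9*π/2.
  u² cross terms: 2·(-4)·(3)·∫cos(4x)·sin(3x) dx = -24·(-6/7) = 144/7.
  So ∫_0^π u² dx = 8*π + 9*π/2 + 144/7 = 144/7 + 25*π/2.
  (u')² squared terms: (9)²·∫cos(3x)² dx = 81·π/2 = 81*π/2;  (16)²·∫sin(4x)² dx = 256·π/2 = 128*π.
  (u')² cross terms: 2·(9)·(16)·∫cos(3x)·sin(4x) dx = 288·(8/7) = 2304/7.
  So ∫_0^π (u')² dx = 81*π/2 + 128*π + 2304/7 = 2304/7 + 337*π/2.
||u||_{H^1}^2 = (144/7 + 25*π/2) + (2304/7 + 337*π/2) = 2448/7 + 181*π.


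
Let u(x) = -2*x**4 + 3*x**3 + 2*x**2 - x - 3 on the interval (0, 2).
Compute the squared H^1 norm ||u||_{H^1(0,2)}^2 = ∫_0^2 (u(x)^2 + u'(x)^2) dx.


||u||_{H^1}^2 = 26752/315

The H^1 norm (squared) on an interval (0, L) is
  ||u||_{H^1}^2 = ∫_0^L u(x)^2 dx + ∫_0^L u'(x)^2 dx.
Compute u'(x) = -8*x**3 + 9*x**2 + 4*x - 1.
Then u(x)^2 = 4*x**8 - 12*x**7 + x**6 + 16*x**5 + 10*x**4 - 22*x**3 - 11*x**2 + 6*x + 9 and u'(x)^2 = 64*x**6 - 144*x**5 + 17*x**4 + 88*x**3 - 2*x**2 - 8*x + 1.
Integrate each monomial from 0 to 2 using ∫_0^2 c·x^n dx = c·2^(n+1)/(n+1):
  ∫_0^2 u(x)^2 dx = ∫_0^2 (4*x^8 - 12*x^7 + x^6 + 16*x^5 + 10*x^4 - 22*x^3 - 11*x^2 + 6*x + 9) dx. Term by term:
    ∫_0^2 4*x^8 dx = 2048/9;  ∫_0^2 -12*x^7 dx = -384;  ∫_0^2 x^6 dx = 128/7;
    ∫_0^2 16*x^5 dx = 512/3;  ∫_0^2 10*x^4 dx = 64;  ∫_0^2 -22*x^3 dx = -88;
    ∫_0^2 -11*x^2 dx = -88/3;  ∫_0^2 6*x dx = 12;  ∫_0^2 9 dx = 18.
  Sum: 2048/9 − 384 + 128/7 + 512/3 + 64 − 88 − 88/3 + 12 + 18 = 578/63.
  ∫_0^2 u'(x)^2 dx = ∫_0^2 (64*x^6 - 144*x^5 + 17*x^4 + 88*x^3 - 2*x^2 - 8*x + 1) dx. Term by term:
    ∫_0^2 64*x^6 dx = 8192/7;  ∫_0^2 -144*x^5 dx = -1536;  ∫_0^2 17*x^4 dx = 544/5;
    ∫_0^2 88*x^3 dx = 352;  ∫_0^2 -2*x^2 dx = -16/3;  ∫_0^2 -8*x dx = -16;
    ∫_0^2 1 dx = 2.
  Sum: 8192/7 − 1536 + 544/5 + 352 − 16/3 − 16 + 2 = 7954/105.
Adding: ||u||_{H^1}^2 = 578/63 + 7954/105 = 26752/315.


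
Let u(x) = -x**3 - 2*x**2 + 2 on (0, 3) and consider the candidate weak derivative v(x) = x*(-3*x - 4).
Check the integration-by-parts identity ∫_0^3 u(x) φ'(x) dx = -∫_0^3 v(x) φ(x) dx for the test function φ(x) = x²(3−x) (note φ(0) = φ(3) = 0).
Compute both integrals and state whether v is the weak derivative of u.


LHS = 243/2, RHS = 243/2. Yes, v = u' weakly.

u(x) = -x**3 - 2*x**2 + 2, classical derivative u'(x) = -3*x**2 - 4*x.
φ(x) = x²(3−x), so φ'(x) = 3*x*(2 - x).
Note φ(0) = φ(3) = 0, so the boundary term u·φ vanishes.
LHS = ∫_0^3 u(x) φ'(x) dx = ∫_0^3 (3*x^5 - 12*x^3 - 6*x^2 + 12*x) dx. Term by term:
  ∫_0^3 3*x^5 dx = 729/2;  ∫_0^3 -12*x^3 dx = -243;  ∫_0^3 -6*x^2 dx = -54;
  ∫_0^3 12*x dx = 54.
Sum: 729/2 − 243 − 54 + 54 = 243/2.
So LHS = 243/2.
∫_0^3 v(x) φ(x) dx = ∫_0^3 (3*x^5 - 5*x^4 - 12*x^3) dx. Term by term:
  ∫_0^3 3*x^5 dx = 729/2;  ∫_0^3 -5*x^4 dx = -243;  ∫_0^3 -12*x^3 dx = -243.
Sum: 729/2 − 243 − 243 = -243/2.
So RHS = -∫_0^3 v(x) φ(x) dx = 243/2.
LHS = RHS, so the identity holds for this test φ.
Moreover u is smooth here and v(x) = u'(x) = -3*x**2 - 4*x pointwise, so the identity holds for every test function. Hence v is the weak derivative of u.


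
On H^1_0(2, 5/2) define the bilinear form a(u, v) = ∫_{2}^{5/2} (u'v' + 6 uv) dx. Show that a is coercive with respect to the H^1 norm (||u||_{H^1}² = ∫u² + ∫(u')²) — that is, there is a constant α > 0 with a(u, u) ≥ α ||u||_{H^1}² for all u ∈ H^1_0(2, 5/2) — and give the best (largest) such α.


α = 1

Coercivity of a(·,·) on H^1_0(2, 5/2) means a(u, u) ≥ α ||u||_{H^1}² for every u ∈ H^1_0.
The interval has length L = 1/2, and Poincaré/coercivity depend only on L. Here a(u, u) = ∫(u')² + (6)·∫u².
Here c = 6 ≥ 1, so a(u,u) = ∫(u')² + c∫u² ≥ ∫(u')² + ∫u² = ||u||_{H^1}², i.e. α = 1 works. No larger α is possible: a(u,u) ≥ α||u||_{H^1}² means (1−α)∫(u')² ≥ (α−c)∫u², and for the modes u_n = sin(nπ(x−x₀)/L) (x₀ the left endpoint) one has ∫u_n²/∫(u_n')² = (L/(nπ))² → 0, so a(u_n,u_n)/||u_n||_{H^1}² → 1. Hence the optimal constant is α = 1.
Therefore α = 1.


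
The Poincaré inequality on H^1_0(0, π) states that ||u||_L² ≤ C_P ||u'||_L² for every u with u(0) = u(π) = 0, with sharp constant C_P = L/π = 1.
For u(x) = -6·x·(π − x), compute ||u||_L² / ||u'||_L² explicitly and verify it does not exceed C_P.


||u||_L² / ||u'||_L² = sqrt(10)*π/10 < C_P = 1.

u(x) = -6·x·(π − x), so u'(x) = 12*x - 6*π.
u(x) = -6·x·(π − x) vanishes at x = 0 and x = π, so u ∈ H^1_0(0, π). Differentiate via the product rule and integrate the resulting polynomials term by term.
  ∫_0^π u² dx = ∫_0^π (36*x^4 - 72*π*x^3 + 36*π^2*x^2) dx. Term by term:
    ∫_0^π 36*x^4 dx = 36*π^5/5;  ∫_0^π -72*π*x^3 dx = -18*π^5;  ∫_0^π 36*π^2*x^2 dx = 12*π^5.
  Sum: 36*π^5/5 − 18*π^5 + 12*π^5 = 6*π^5/5.
  ∫_0^π (u')² dx = ∫_0^π (144*x^2 - 144*π*x + 36*π^2) dx. Term by term:
    ∫_0^π 144*x^2 dx = 48*π^3;  ∫_0^π -144*π*x dx = -72*π^3;  ∫_0^π 36*π^2 dx = 36*π^3.
  Sum: 48*π^3 − 72*π^3 + 36*π^3 = 12*π^3.
∫_0^π u² dx = 6*π^5/5, so ||u||_L² = sqrt(30)*π^(5/2)/5.
∫_0^π (u')² dx = 12*π^3, so ||u'||_L² = 2*sqrt(3)*π^(3/2).
Ratio ||u||_L² / ||u'||_L² = sqrt(10)*π/10.
Sharp Poincaré constant on H^1_0(0, π) is C_P = L/π = 1, achieved by sin(x).
A polynomial bump cannot attain the sharp Poincaré constant (only the first sine eigenfunction does), so the ratio is strictly less than C_P, consistent with ||u||_L² ≤ C_P ||u'||_L².


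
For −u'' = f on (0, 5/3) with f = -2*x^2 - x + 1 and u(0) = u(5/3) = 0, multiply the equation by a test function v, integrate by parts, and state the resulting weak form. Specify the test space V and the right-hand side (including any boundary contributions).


V = H^1_0(0, 5/3) (so v(0) = v(5/3) = 0); weak form: ∫_0^5/3 u'v' dx = ∫_0^5/3 (-2*x^2 - x + 1) v dx for all v ∈ V.

Multiply both sides by a test function v and integrate from 0 to 5/3:
  ∫_0^5/3 −u''(x) v(x) dx = ∫_0^5/3 f(x) v(x) dx.
Integrate the LHS by parts once:
  ∫_0^5/3 −u'' v dx = −[u'(x) v(x)]_0^5/3 + ∫_0^5/3 u'(x) v'(x) dx.
Thus ∫_0^5/3 u'(x) v'(x) dx = ∫_0^5/3 f(x) v(x) dx + [u'(x) v(x)]_0^5/3.
Choose V so that boundary terms are either known or forced to vanish.
u is Dirichlet: u(0) = u(5/3) = 0. Let V = H^1_0(0, 5/3); then v(0) = v(5/3) = 0, and [u' v]_0^5/3 = 0.
Weak formulation: find u (satisfying any essential BC) such that ∫_0^5/3 u'(x) v'(x) dx = ∫_0^5/3 f v dx for all v ∈ V.
Substituting f(x) = -2*x^2 - x + 1, the right-hand side is ∫_0^5/3 (-2*x^2 - x + 1) v dx.


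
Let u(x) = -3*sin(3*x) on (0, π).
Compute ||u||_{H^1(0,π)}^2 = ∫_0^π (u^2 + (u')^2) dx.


||u||_{H^1(0,π)}^2 = 45*π

u'(x) = -9*cos(3*x).
Expand u² and (u')² and integrate term by term on (0, π), using: for integers n ≥ 1, ∫_0^π sin²(nx) dx = ∫_0^π cos²(nx) dx = π/2; for n ≠ n', ∫_0^π sin(nx)sin(n'x) dx = ∫_0^π cos(nx)cos(n'x) dx = 0; and by product-to-sum, ∫_0^π sin(nx)cos(n'x) dx = ½∫_0^π [sin((n+n')x) + sin((n−n')x)] dx, which is 0 when n+n' is even and 2n/(n²−n'²) when n+n' is odd (it need not vanish on (0, π)).
  u² squared terms: (-3)²·∫sin(3x)² dx = 9·π/2 = 9*π/2.
  So ∫_0^π u² dx = 9*π/2.
  (u')² squared terms: (-9)²·∫cos(3x)² dx = 81·π/2 = 81*π/2.
  So ∫_0^π (u')² dx = 81*π/2.
||u||_{H^1}^2 = (9*π/2) + (81*π/2) = 45*π.


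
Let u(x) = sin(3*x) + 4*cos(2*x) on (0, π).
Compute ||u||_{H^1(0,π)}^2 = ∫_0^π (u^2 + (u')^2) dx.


||u||_{H^1(0,π)}^2 = 48 + 45*π

u'(x) = -8*sin(2*x) + 3*cos(3*x).
Expand u² and (u')² and integrate term by term on (0, π), using: for integers n ≥ 1, ∫_0^π sin²(nx) dx = ∫_0^π cos²(nx) dx = π/2; for n ≠ n', ∫_0^π sin(nx)sin(n'x) dx = ∫_0^π cos(nx)cos(n'x) dx = 0; and by product-to-sum, ∫_0^π sin(nx)cos(n'x) dx = ½∫_0^π [sin((n+n')x) + sin((n−n')x)] dx, which is 0 when n+n' is even and 2n/(n²−n'²) when n+n' is odd (it need not vanish on (0, π)).
  u² squared terms: (4)²·∫cos(2x)² dx = 16·π/2 = 8*π;  (1)²·∫sin(3x)² dx = 1·π/2 = π/2.
  u² cross terms: 2·(4)·(1)·∫cos(2x)·sin(3x) dx = 8·(6/5) = 48/5.
  So ∫_0^π u² dx = 8*π + π/2 + 48/5 = 48/5 + 17*π/2.
  (u')² squared terms: (-8)²·∫sin(2x)² dx = 64·π/2 = 32*π;  (3)²·∫cos(3x)² dx = 9·π/2 = 9*π/2.
  (u')² cross terms: 2·(-8)·(3)·∫sin(2x)·cos(3x) dx = -48·(-4/5) = 192/5.
  So ∫_0^π (u')² dx = 32*π + 9*π/2 + 192/5 = 192/5 + 73*π/2.
||u||_{H^1}^2 = (48/5 + 17*π/2) + (192/5 + 73*π/2) = 48 + 45*π.
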